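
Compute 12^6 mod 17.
Use repeated squaring. Binary(6) = 110. Walk through the bits of the exponent 6 left-to-right: at each bit after the leading one, square the running value, then multiply by 12 if the bit is 1 (always reducing mod 17):
  bit 1 = 1 (leading): start with 12.
  bit 2 = 1: square 12^2 = 144 ≡ 8; bit is 1, so multiply 8·12 = 96 ≡ 11 (mod 17).
  bit 3 = 0: square 11^2 = 121 ≡ 2 (mod 17).
Final value: 12^6 ≡ 2 (mod 17).

Final answer: 2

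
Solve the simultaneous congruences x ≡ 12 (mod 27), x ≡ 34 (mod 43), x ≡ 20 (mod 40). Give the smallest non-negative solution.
x ≡ 23340 (mod 46440); the representative in [0, 46440) is 23340

The moduli 27, 43, 40 are pairwise coprime, so by the CRT there is a unique solution mod 27·43·40 = 46440.
Solve by successive substitution. Start with x ≡ 12 (mod 27).
  Combine with x ≡ 34 (mod 43): write x = 12 + 27·t and require 12 + 27·t ≡ 34 (mod 43), i.e. 27·t ≡ 34 − 12 ≡ 22 (mod 43). Since 27^(−1) ≡ 8 (mod 43), t ≡ 8·22 ≡ 4 (mod 43). So x ≡ 12 + 27·4 = 120 (mod 1161).
  Combine with x ≡ 20 (mod 40): write x = 120 + 1161·t and require 120 + 1161·t ≡ 20 (mod 40), i.e. 1161·t ≡ 20 − 120 ≡ 20 (mod 40). Since 1161^(−1) ≡ 1 (mod 40) (1161 ≡ 1 (mod 40)), t ≡ 1·20 ≡ 20 (mod 40). So x ≡ 120 + 1161·20 = 23340 (mod 46440).
Unique solution in [0, 46440): x = 23340.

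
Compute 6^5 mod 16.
Use repeated squaring. Binary(5) = 101. Walk through the bits of the exponent 5 left-to-right: at each bit after the leading one, square the running value, then multiply by 6 if the bit is 1 (always reducing mod 16):
  bit 1 = 1 (leading): start with 6.
  bit 2 = 0: square 6^2 = 36 ≡ 4 (mod 16).
  bit 3 = 1: square 4^2 = 16 ≡ 0; bit is 1, so multiply 0·6 = 0 (mod 16).
Final value: 6^5 ≡ 0 (mod 16).

Final answer: 0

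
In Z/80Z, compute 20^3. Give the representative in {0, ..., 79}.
0

Use repeated squaring. Binary(3) = 11. Walk through the bits of the exponent 3 left-to-right: at each bit after the leading one, square the running value, then multiply by 20 if the bit is 1 (always reducing mod 80):
  bit 1 = 1 (leading): start with 20.
  bit 2 = 1: square 20^2 = 400 ≡ 0; bit is 1, so multiply 0·20 = 0 (mod 80).
Final value: 20^3 ≡ 0 (mod 80).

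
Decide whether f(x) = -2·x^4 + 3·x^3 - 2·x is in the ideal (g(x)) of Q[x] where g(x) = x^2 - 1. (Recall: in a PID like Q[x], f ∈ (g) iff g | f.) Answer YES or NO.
In Q[x] the ideal (g) consists of all multiples of g, so f ∈ (g) iff g | f, i.e. iff the remainder of f on division by g is 0. Divide f by g (g is monic, so eliminate the leading term of the running remainder at each step):
  leading term -2·x^4: subtract (-2·x^2)·g(x) = -2·x^4 + 2·x^2, leaving 3·x^3 - 2·x^2 - 2·x
  leading term 3·x^3: subtract (3·x)·g(x) = 3·x^3 - 3·x, leaving -2·x^2 + x
  leading term -2·x^2: subtract (-2)·g(x) = 2 - 2·x^2, leaving x - 2
The remainder r(x) = x - 2 ≠ 0 (and deg r < deg g), so g ∤ f, i.e. f ∉ (g).

Final answer: NO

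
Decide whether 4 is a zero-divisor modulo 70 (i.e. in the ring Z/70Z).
YES

gcd(4, 70) = 2 > 1, so 4 is not a unit in Z/70Z. In Z/nZ every nonzero non-unit is a zero-divisor: explicitly, take b = 70/gcd = 35 ≠ 0 (mod 70); then 4·35 = 140 = 2·70, i.e. 4·35 ≡ 0 (mod 70). So 4 is a zero-divisor.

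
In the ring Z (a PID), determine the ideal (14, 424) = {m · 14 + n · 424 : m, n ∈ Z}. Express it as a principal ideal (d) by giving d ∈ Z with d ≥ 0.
In the PID Z, (a, b) is generated by gcd(a, b). Compute gcd(424, 14) with the extended Euclidean algorithm, tracking rows (r, s, t) with s·424 + t·14 = r:
  row A: (424, 1, 0)   [1·424 + 0·14 = 424]
  row B: (14, 0, 1)   [0·424 + 1·14 = 14]
  424 = 30·14 + 4   → row C = row A − 30·row B = (4, 1, −30)   [check: 1·424 − 30·14 = 4]
  14 = 3·4 + 2   → row D = row B − 3·row C = (2, −3, 91)   [check: −3·424 + 91·14 = 2]
  4 = 2·2 + 0   → remainder 0, stop. gcd = 2 (last nonzero row D).
So gcd(14, 424) = 2, with Bézout identity −3·424 + 91·14 = 2. Containment (⊇): the Bézout identity exhibits 2 as an element of (14, 424), giving (2) ⊆ (14, 424). Containment (⊆): since 2 | 14 and 2 | 424 (14 = 2·7, 424 = 2·212), every Z-linear combination of 14 and 424 is divisible by 2, so (14, 424) ⊆ (2). Therefore (14, 424) = (2), d = 2.

Final answer: (14, 424) = (2); d = 2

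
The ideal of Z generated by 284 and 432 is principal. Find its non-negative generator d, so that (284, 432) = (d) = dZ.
In the PID Z, (a, b) is generated by gcd(a, b). Compute gcd(432, 284) with the extended Euclidean algorithm, tracking rows (r, s, t) with s·432 + t·284 = r:
  row A: (432, 1, 0)   [1·432 + 0·284 = 432]
  row B: (284, 0, 1)   [0·432 + 1·284 = 284]
  432 = 1·284 + 148   → row C = row A − 1·row B = (148, 1, −1)   [check: 1·432 − 1·284 = 148]
  284 = 1·148 + 136   → row D = row B − 1·row C = (136, −1, 2)   [check: −1·432 + 2·284 = 136]
  148 = 1·136 + 12   → row E = row C − 1·row D = (12, 2, −3)   [check: 2·432 − 3·284 = 12]
  136 = 11·12 + 4   → row F = row D − 11·row E = (4, −23, 35)   [check: −23·432 + 35·284 = 4]
  12 = 3·4 + 0   → remainder 0, stop. gcd = 4 (last nonzero row F).
So gcd(284, 432) = 4, with Bézout identity −23·432 + 35·284 = 4. Containment (⊇): the Bézout identity exhibits 4 as an element of (284, 432), giving (4) ⊆ (284, 432). Containment (⊆): since 4 | 284 and 4 | 432 (284 = 4·71, 432 = 4·108), every Z-linear combination of 284 and 432 is divisible by 4, so (284, 432) ⊆ (4). Therefore (284, 432) = (4), d = 4.

Final answer: (284, 432) = (4); d = 4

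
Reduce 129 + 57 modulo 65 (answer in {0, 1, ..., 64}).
56

Reduce the summands first: 129 ≡ 64 (mod 65), so 129 + 57 ≡ 64 + 57 (mod 65). 64 + 57 = 121; 121 = 1·65 + 56, so (129 + 57) mod 65 = 56.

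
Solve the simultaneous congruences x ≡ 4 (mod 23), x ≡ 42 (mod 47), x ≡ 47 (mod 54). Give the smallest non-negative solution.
The moduli 23, 47, 54 are pairwise coprime, so by the CRT there is a unique solution mod 23·47·54 = 58374.
Solve by successive substitution. Start with x ≡ 4 (mod 23).
  Combine with x ≡ 42 (mod 47): write x = 4 + 23·t and require 4 + 23·t ≡ 42 (mod 47), i.e. 23·t ≡ 42 − 4 ≡ 38 (mod 47). Since 23^(−1) ≡ 45 (mod 47), t ≡ 45·38 ≡ 18 (mod 47). So x ≡ 4 + 23·18 = 418 (mod 1081).
  Combine with x ≡ 47 (mod 54): write x = 418 + 1081·t and require 418 + 1081·t ≡ 47 (mod 54), i.e. 1081·t ≡ 47 − 418 ≡ 7 (mod 54). Since 1081^(−1) ≡ 1 (mod 54) (1081 ≡ 1 (mod 54)), t ≡ 1·7 ≡ 7 (mod 54). So x ≡ 418 + 1081·7 = 7985 (mod 58374).
Unique solution in [0, 58374): x = 7985.

Final answer: x ≡ 7985 (mod 58374); the representative in [0, 58374) is 7985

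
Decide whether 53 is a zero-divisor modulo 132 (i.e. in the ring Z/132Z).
gcd(53, 132) = 1, so 53 is a unit in Z/132Z (it has a multiplicative inverse). A unit cannot be a zero-divisor: if 53·b ≡ 0 then multiplying both sides by 53^(−1) gives b ≡ 0. So 53 is not a zero-divisor.

Final answer: NO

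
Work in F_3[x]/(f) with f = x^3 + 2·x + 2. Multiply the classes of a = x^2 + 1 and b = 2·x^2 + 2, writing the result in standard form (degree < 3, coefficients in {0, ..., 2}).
Multiply as integer polynomials: a · b = 2·x^4 + 4·x^2 + 2. Reducing coefficients mod 3: a · b ≡ 2·x^4 + x^2 + 2. Now divide by f(x) = x^3 + 2·x + 2 in F_3[x], eliminating the leading term at each step:
  leading term 2·x^4: subtract (2·x)·f(x) = 2·x^4 + x^2 + x, leaving 2·x + 2 (coefficients mod 3)
The degree is now < 3, so this is the remainder. Hence a · b ≡ 2·x + 2 in F_3[x]/(f).

Final answer: a · b ≡ 2·x + 2 (mod f(x))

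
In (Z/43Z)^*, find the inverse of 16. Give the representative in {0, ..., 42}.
16^(−1) ≡ 35 (mod 43)

Apply the extended Euclidean algorithm to (43, 16), tracking rows (r, s, t) with s·43 + t·16 = r. Each division r_prev = q·r_cur + r_new produces the new row as (previous row) − q·(current row):
  row A: (43, 1, 0)   [1·43 + 0·16 = 43]
  row B: (16, 0, 1)   [0·43 + 1·16 = 16]
  43 = 2·16 + 11   → row C = row A − 2·row B = (11, 1, −2)   [check: 1·43 − 2·16 = 11]
  16 = 1·11 + 5   → row D = row B − 1·row C = (5, −1, 3)   [check: −1·43 + 3·16 = 5]
  11 = 2·5 + 1   → row E = row C − 2·row D = (1, 3, −8)   [check: 3·43 − 8·16 = 1]
  5 = 5·1 + 0   → remainder 0, stop. gcd = 1 (last nonzero row E).
The gcd is 1, so 16 is invertible mod 43. The last nonzero row gives 3·43 − 8·16 = 1, so t = −8. So 16^(−1) ≡ −8 ≡ 35 (mod 43). Verify: 16 · 35 = 560 ≡ 1 (mod 43). ✓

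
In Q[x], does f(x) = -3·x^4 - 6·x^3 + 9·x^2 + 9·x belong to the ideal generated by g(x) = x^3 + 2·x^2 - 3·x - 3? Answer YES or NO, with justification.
In Q[x] the ideal (g) consists of all multiples of g, so f ∈ (g) iff g | f, i.e. iff the remainder of f on division by g is 0. Divide f by g (g is monic, so eliminate the leading term of the running remainder at each step):
  leading term -3·x^4: subtract (-3·x)·g(x) = -3·x^4 - 6·x^3 + 9·x^2 + 9·x, leaving 0
The remainder is 0, so f(x) = g(x) · h(x) with h(x) = -3·x. Hence g | f, i.e. f ∈ (g).

Final answer: YES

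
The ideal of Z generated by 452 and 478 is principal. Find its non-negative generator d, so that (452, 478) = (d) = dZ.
In the PID Z, (a, b) is generated by gcd(a, b). Compute gcd(478, 452) with the extended Euclidean algorithm, tracking rows (r, s, t) with s·478 + t·452 = r:
  row A: (478, 1, 0)   [1·478 + 0·452 = 478]
  row B: (452, 0, 1)   [0·478 + 1·452 = 452]
  478 = 1·452 + 26   → row C = row A − 1·row B = (26, 1, −1)   [check: 1·478 − 1·452 = 26]
  452 = 17·26 + 10   → row D = row B − 17·row C = (10, −17, 18)   [check: −17·478 + 18·452 = 10]
  26 = 2·10 + 6   → row E = row C − 2·row D = (6, 35, −37)   [check: 35·478 − 37·452 = 6]
  10 = 1·6 + 4   → row F = row D − 1·row E = (4, −52, 55)   [check: −52·478 + 55·452 = 4]
  6 = 1·4 + 2   → row G = row E − 1·row F = (2, 87, −92)   [check: 87·478 − 92·452 = 2]
  4 = 2·2 + 0   → remainder 0, stop. gcd = 2 (last nonzero row G).
So gcd(452, 478) = 2, with Bézout identity 87·478 − 92·452 = 2. Containment (⊇): the Bézout identity exhibits 2 as an element of (452, 478), giving (2) ⊆ (452, 478). Containment (⊆): since 2 | 452 and 2 | 478 (452 = 2·226, 478 = 2·239), every Z-linear combination of 452 and 478 is divisible by 2, so (452, 478) ⊆ (2). Therefore (452, 478) = (2), d = 2.

Final answer: (452, 478) = (2); d = 2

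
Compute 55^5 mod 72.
55

Use repeated squaring. Binary(5) = 101. Walk through the bits of the exponent 5 left-to-right: at each bit after the leading one, square the running value, then multiply by 55 if the bit is 1 (always reducing mod 72):
  bit 1 = 1 (leading): start with 55.
  bit 2 = 0: square 55^2 = 3025 ≡ 1 (mod 72).
  bit 3 = 1: square 1^2 = 1; bit is 1, so multiply 1·55 = 55 (mod 72).
Final value: 55^5 ≡ 55 (mod 72).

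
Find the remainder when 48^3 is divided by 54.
0

Use repeated squaring. Binary(3) = 11. Walk through the bits of the exponent 3 left-to-right: at each bit after the leading one, square the running value, then multiply by 48 if the bit is 1 (always reducing mod 54):
  bit 1 = 1 (leading): start with 48.
  bit 2 = 1: square 48^2 = 2304 ≡ 36; bit is 1, so multiply 36·48 = 1728 ≡ 0 (mod 54).
Final value: 48^3 ≡ 0 (mod 54).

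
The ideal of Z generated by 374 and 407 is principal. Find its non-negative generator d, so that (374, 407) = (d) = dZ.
(374, 407) = (11); d = 11

In the PID Z, (a, b) is generated by gcd(a, b). Compute gcd(407, 374) with the extended Euclidean algorithm, tracking rows (r, s, t) with s·407 + t·374 = r:
  row A: (407, 1, 0)   [1·407 + 0·374 = 407]
  row B: (374, 0, 1)   [0·407 + 1·374 = 374]
  407 = 1·374 + 33   → row C = row A − 1·row B = (33, 1, −1)   [check: 1·407 − 1·374 = 33]
  374 = 11·33 + 11   → row D = row B − 11·row C = (11, −11, 12)   [check: −11·407 + 12·374 = 11]
  33 = 3·11 + 0   → remainder 0, stop. gcd = 11 (last nonzero row D).
So gcd(374, 407) = 11, with Bézout identity −11·407 + 12·374 = 11. Containment (⊇): the Bézout identity exhibits 11 as an element of (374, 407), giving (11) ⊆ (374, 407). Containment (⊆): since 11 | 374 and 11 | 407 (374 = 11·34, 407 = 11·37), every Z-linear combination of 374 and 407 is divisible by 11, so (374, 407) ⊆ (11). Therefore (374, 407) = (11), d = 11.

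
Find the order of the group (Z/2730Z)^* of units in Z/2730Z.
(Z/2730Z)^* consists of the classes a with gcd(a, 2730) = 1, so its order is φ(2730). φ is multiplicative, with φ(p^e) = p^e − p^(e−1). Factorise 2730 = 2 · 3 · 5 · 7 · 13. Then
  φ(2730) = (2 − 1) · (3 − 1) · (5 − 1) · (7 − 1) · (13 − 1) = 1 · 2 · 4 · 6 · 12 = 576.
Thus |(Z/2730Z)^*| = 576.

Final answer: |(Z/2730Z)^*| = 576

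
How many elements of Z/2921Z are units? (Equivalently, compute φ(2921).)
Z/2921Z has φ(2921) = 2772 units

An element a ∈ Z/2921Z is a unit iff gcd(a, 2921) = 1, so the number of units is φ(2921). φ is multiplicative, with φ(p^e) = p^e − p^(e−1). Factorise 2921 = 23 · 127. Then
  φ(2921) = (23 − 1) · (127 − 1) = 22 · 126 = 2772.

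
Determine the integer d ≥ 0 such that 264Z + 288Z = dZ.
(264, 288) = (24); d = 24

In the PID Z, (a, b) is generated by gcd(a, b). Compute gcd(288, 264) with the extended Euclidean algorithm, tracking rows (r, s, t) with s·288 + t·264 = r:
  row A: (288, 1, 0)   [1·288 + 0·264 = 288]
  row B: (264, 0, 1)   [0·288 + 1·264 = 264]
  288 = 1·264 + 24   → row C = row A − 1·row B = (24, 1, −1)   [check: 1·288 − 1·264 = 24]
  264 = 11·24 + 0   → remainder 0, stop. gcd = 24 (last nonzero row C).
So gcd(264, 288) = 24, with Bézout identity 1·288 − 1·264 = 24. Containment (⊇): the Bézout identity exhibits 24 as an element of (264, 288), giving (24) ⊆ (264, 288). Containment (⊆): since 24 | 264 and 24 | 288 (264 = 24·11, 288 = 24·12), every Z-linear combination of 264 and 288 is divisible by 24, so (264, 288) ⊆ (24). Therefore (264, 288) = (24), d = 24.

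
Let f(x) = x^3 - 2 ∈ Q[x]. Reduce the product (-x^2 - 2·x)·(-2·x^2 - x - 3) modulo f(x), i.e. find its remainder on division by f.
First multiply in Q[x] without reducing: a · b = 2·x^4 + 5·x^3 + 5·x^2 + 6·x. Now divide by f(x) = x^3 - 2, eliminating the leading term at each step:
  leading term 2·x^4: subtract (2·x)·f(x) = 2·x^4 - 4·x, leaving 5·x^3 + 5·x^2 + 10·x
  leading term 5·x^3: subtract (5)·f(x) = 5·x^3 - 10, leaving 5·x^2 + 10·x + 10
The degree is now < 3, so this is the remainder. Hence a · b ≡ 5·x^2 + 10·x + 10 in Q[x]/(f).

Final answer: a · b ≡ 5·x^2 + 10·x + 10 (mod f(x))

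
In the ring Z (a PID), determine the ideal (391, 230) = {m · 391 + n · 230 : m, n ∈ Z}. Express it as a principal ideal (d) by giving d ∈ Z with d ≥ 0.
(391, 230) = (23); d = 23

In the PID Z, (a, b) is generated by gcd(a, b). Compute gcd(391, 230) with the extended Euclidean algorithm, tracking rows (r, s, t) with s·391 + t·230 = r:
  row A: (391, 1, 0)   [1·391 + 0·230 = 391]
  row B: (230, 0, 1)   [0·391 + 1·230 = 230]
  391 = 1·230 + 161   → row C = row A − 1·row B = (161, 1, −1)   [check: 1·391 − 1·230 = 161]
  230 = 1·161 + 69   → row D = row B − 1·row C = (69, −1, 2)   [check: −1·391 + 2·230 = 69]
  161 = 2·69 + 23   → row E = row C − 2·row D = (23, 3, −5)   [check: 3·391 − 5·230 = 23]
  69 = 3·23 + 0   → remainder 0, stop. gcd = 23 (last nonzero row E).
So gcd(391, 230) = 23, with Bézout identity 3·391 − 5·230 = 23. Containment (⊇): the Bézout identity exhibits 23 as an element of (391, 230), giving (23) ⊆ (391, 230). Containment (⊆): since 23 | 391 and 23 | 230 (391 = 23·17, 230 = 23·10), every Z-linear combination of 391 and 230 is divisible by 23, so (391, 230) ⊆ (23). Therefore (391, 230) = (23), d = 23.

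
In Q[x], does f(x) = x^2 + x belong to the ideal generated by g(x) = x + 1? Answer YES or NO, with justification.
YES

In Q[x] the ideal (g) consists of all multiples of g, so f ∈ (g) iff g | f, i.e. iff the remainder of f on division by g is 0. Divide f by g (g is monic, so eliminate the leading term of the running remainder at each step):
  leading term x^2: subtract (x)·g(x) = x^2 + x, leaving 0
The remainder is 0, so f(x) = g(x) · h(x) with h(x) = x. Hence g | f, i.e. f ∈ (g).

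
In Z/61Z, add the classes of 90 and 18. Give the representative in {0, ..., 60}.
47

Reduce the summands first: 90 ≡ 29 (mod 61), so 90 + 18 ≡ 29 + 18 (mod 61). 29 + 18 = 47; 47 = 0·61 + 47, so (90 + 18) mod 61 = 47.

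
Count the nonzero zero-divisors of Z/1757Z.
In Z/1757Z each nonzero element is either a unit (gcd with 1757 is 1) or a zero-divisor (gcd > 1). The number of units is φ(1757): factorise 1757 = 7 · 251, so φ(1757) = (7 − 1) · (251 − 1) = 6 · 250 = 1500. The nonzero elements number 1757 − 1 = 1756. Hence the nonzero zero-divisors number 1756 − 1500 = 256.

Final answer: Z/1757Z has 256 nonzero zero-divisors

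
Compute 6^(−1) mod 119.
Apply the extended Euclidean algorithm to (119, 6), tracking rows (r, s, t) with s·119 + t·6 = r. Each division r_prev = q·r_cur + r_new produces the new row as (previous row) − q·(current row):
  row A: (119, 1, 0)   [1·119 + 0·6 = 119]
  row B: (6, 0, 1)   [0·119 + 1·6 = 6]
  119 = 19·6 + 5   → row C = row A − 19·row B = (5, 1, −19)   [check: 1·119 − 19·6 = 5]
  6 = 1·5 + 1   → row D = row B − 1·row C = (1, −1, 20)   [check: −1·119 + 20·6 = 1]
  5 = 5·1 + 0   → remainder 0, stop. gcd = 1 (last nonzero row D).
The gcd is 1, so 6 is invertible mod 119. The last nonzero row gives −1·119 + 20·6 = 1, so t = 20. So 6^(−1) ≡ 20 (mod 119). Verify: 6 · 20 = 120 ≡ 1 (mod 119). ✓

Final answer: 6^(−1) ≡ 20 (mod 119)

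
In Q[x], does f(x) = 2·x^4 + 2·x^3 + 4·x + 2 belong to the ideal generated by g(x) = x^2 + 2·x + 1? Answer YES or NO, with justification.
In Q[x] the ideal (g) consists of all multiples of g, so f ∈ (g) iff g | f, i.e. iff the remainder of f on division by g is 0. Divide f by g (g is monic, so eliminate the leading term of the running remainder at each step):
  leading term 2·x^4: subtract (2·x^2)·g(x) = 2·x^4 + 4·x^3 + 2·x^2, leaving -2·x^3 - 2·x^2 + 4·x + 2
  leading term -2·x^3: subtract (-2·x)·g(x) = -2·x^3 - 4·x^2 - 2·x, leaving 2·x^2 + 6·x + 2
  leading term 2·x^2: subtract (2)·g(x) = 2·x^2 + 4·x + 2, leaving 2·x
The remainder r(x) = 2·x ≠ 0 (and deg r < deg g), so g ∤ f, i.e. f ∉ (g).

Final answer: NO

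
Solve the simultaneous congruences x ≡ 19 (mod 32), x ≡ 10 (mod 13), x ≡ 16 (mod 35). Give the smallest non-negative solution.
The moduli 32, 13, 35 are pairwise coprime, so by the CRT there is a unique solution mod 32·13·35 = 14560.
Solve by successive substitution. Start with x ≡ 19 (mod 32).
  Combine with x ≡ 10 (mod 13): write x = 19 + 32·t and require 19 + 32·t ≡ 10 (mod 13), i.e. 32·t ≡ 10 − 19 ≡ 4 (mod 13). Since 32^(−1) ≡ 11 (mod 13) (32 ≡ 6 (mod 13)), t ≡ 11·4 ≡ 5 (mod 13). So x ≡ 19 + 32·5 = 179 (mod 416).
  Combine with x ≡ 16 (mod 35): write x = 179 + 416·t and require 179 + 416·t ≡ 16 (mod 35), i.e. 416·t ≡ 16 − 179 ≡ 12 (mod 35). Since 416^(−1) ≡ 26 (mod 35) (416 ≡ 31 (mod 35)), t ≡ 26·12 ≡ 32 (mod 35). So x ≡ 179 + 416·32 = 13491 (mod 14560).
Unique solution in [0, 14560): x = 13491.

Final answer: x ≡ 13491 (mod 14560); the representative in [0, 14560) is 13491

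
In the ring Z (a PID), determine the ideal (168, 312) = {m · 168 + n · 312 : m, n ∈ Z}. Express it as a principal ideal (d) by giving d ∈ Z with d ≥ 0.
(168, 312) = (24); d = 24

In the PID Z, (a, b) is generated by gcd(a, b). Compute gcd(312, 168) with the extended Euclidean algorithm, tracking rows (r, s, t) with s·312 + t·168 = r:
  row A: (312, 1, 0)   [1·312 + 0·168 = 312]
  row B: (168, 0, 1)   [0·312 + 1·168 = 168]
  312 = 1·168 + 144   → row C = row A − 1·row B = (144, 1, −1)   [check: 1·312 − 1·168 = 144]
  168 = 1·144 + 24   → row D = row B − 1·row C = (24, −1, 2)   [check: −1·312 + 2·168 = 24]
  144 = 6·24 + 0   → remainder 0, stop. gcd = 24 (last nonzero row D).
So gcd(168, 312) = 24, with Bézout identity −1·312 + 2·168 = 24. Containment (⊇): the Bézout identity exhibits 24 as an element of (168, 312), giving (24) ⊆ (168, 312). Containment (⊆): since 24 | 168 and 24 | 312 (168 = 24·7, 312 = 24·13), every Z-linear combination of 168 and 312 is divisible by 24, so (168, 312) ⊆ (24). Therefore (168, 312) = (24), d = 24.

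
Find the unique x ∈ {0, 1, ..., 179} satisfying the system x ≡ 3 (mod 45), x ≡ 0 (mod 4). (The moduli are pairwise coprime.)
x ≡ 48 (mod 180); the representative in [0, 180) is 48

The moduli 45, 4 are pairwise coprime, so by the CRT there is a unique solution mod 45·4 = 180.
Solve by successive substitution. Start with x ≡ 3 (mod 45).
  Combine with x ≡ 0 (mod 4): write x = 3 + 45·t and require 3 + 45·t ≡ 0 (mod 4), i.e. 45·t ≡ 0 − 3 ≡ 1 (mod 4). Since 45^(−1) ≡ 1 (mod 4) (45 ≡ 1 (mod 4)), t ≡ 1·1 ≡ 1 (mod 4). So x ≡ 3 + 45·1 = 48 (mod 180).
Unique solution in [0, 180): x = 48.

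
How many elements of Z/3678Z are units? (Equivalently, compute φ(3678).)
An element a ∈ Z/3678Z is a unit iff gcd(a, 3678) = 1, so the number of units is φ(3678). φ is multiplicative, with φ(p^e) = p^e − p^(e−1). Factorise 3678 = 2 · 3 · 613. Then
  φ(3678) = (2 − 1) · (3 − 1) · (613 − 1) = 1 · 2 · 612 = 1224.

Final answer: Z/3678Z has φ(3678) = 1224 units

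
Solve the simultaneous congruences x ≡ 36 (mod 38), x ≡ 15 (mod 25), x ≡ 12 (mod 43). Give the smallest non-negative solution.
The moduli 38, 25, 43 are pairwise coprime, so by the CRT there is a unique solution mod 38·25·43 = 40850.
Solve by successive substitution. Start with x ≡ 36 (mod 38).
  Combine with x ≡ 15 (mod 25): write x = 36 + 38·t and require 36 + 38·t ≡ 15 (mod 25), i.e. 38·t ≡ 15 − 36 ≡ 4 (mod 25). Since 38^(−1) ≡ 2 (mod 25) (38 ≡ 13 (mod 25)), t ≡ 2·4 ≡ 8 (mod 25). So x ≡ 36 + 38·8 = 340 (mod 950).
  Combine with x ≡ 12 (mod 43): write x = 340 + 950·t and require 340 + 950·t ≡ 12 (mod 43), i.e. 950·t ≡ 12 − 340 ≡ 16 (mod 43). Since 950^(−1) ≡ 11 (mod 43) (950 ≡ 4 (mod 43)), t ≡ 11·16 ≡ 4 (mod 43). So x ≡ 340 + 950·4 = 4140 (mod 40850).
Unique solution in [0, 40850): x = 4140.

Final answer: x ≡ 4140 (mod 40850); the representative in [0, 40850) is 4140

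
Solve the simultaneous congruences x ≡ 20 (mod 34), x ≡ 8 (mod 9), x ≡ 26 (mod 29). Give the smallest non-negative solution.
The moduli 34, 9, 29 are pairwise coprime, so by the CRT there is a unique solution mod 34·9·29 = 8874.
Solve by successive substitution. Start with x ≡ 20 (mod 34).
  Combine with x ≡ 8 (mod 9): write x = 20 + 34·t and require 20 + 34·t ≡ 8 (mod 9), i.e. 34·t ≡ 8 − 20 ≡ 6 (mod 9). Since 34^(−1) ≡ 4 (mod 9) (34 ≡ 7 (mod 9)), t ≡ 4·6 ≡ 6 (mod 9). So x ≡ 20 + 34·6 = 224 (mod 306).
  Combine with x ≡ 26 (mod 29): write x = 224 + 306·t and require 224 + 306·t ≡ 26 (mod 29), i.e. 306·t ≡ 26 − 224 ≡ 5 (mod 29). Since 306^(−1) ≡ 20 (mod 29) (306 ≡ 16 (mod 29)), t ≡ 20·5 ≡ 13 (mod 29). So x ≡ 224 + 306·13 = 4202 (mod 8874).
Unique solution in [0, 8874): x = 4202.

Final answer: x ≡ 4202 (mod 8874); the representative in [0, 8874) is 4202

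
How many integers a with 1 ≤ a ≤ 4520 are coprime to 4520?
1792

The number of a ∈ {1, ..., 4520} with gcd(a, 4520) = 1 is by definition Euler's totient φ(4520). φ is multiplicative, with φ(p^e) = p^e − p^(e−1). Factorise 4520 = 2^3 · 5 · 113. Then
  φ(4520) = (2^3 − 2^2) · (5 − 1) · (113 − 1) = 4 · 4 · 112 = 1792.
So there are 1792 such integers.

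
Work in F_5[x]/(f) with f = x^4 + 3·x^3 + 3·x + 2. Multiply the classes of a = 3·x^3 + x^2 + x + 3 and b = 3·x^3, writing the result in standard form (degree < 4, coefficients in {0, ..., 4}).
Multiply as integer polynomials: a · b = 9·x^6 + 3·x^5 + 3·x^4 + 9·x^3. Reducing coefficients mod 5: a · b ≡ 4·x^6 + 3·x^5 + 3·x^4 + 4·x^3. Now divide by f(x) = x^4 + 3·x^3 + 3·x + 2 in F_5[x], eliminating the leading term at each step:
  leading term 4·x^6: subtract (4·x^2)·f(x) = 4·x^6 + 2·x^5 + 2·x^3 + 3·x^2, leaving x^5 + 3·x^4 + 2·x^3 + 2·x^2 (coefficients mod 5)
  leading term x^5: subtract (x)·f(x) = x^5 + 3·x^4 + 3·x^2 + 2·x, leaving 2·x^3 + 4·x^2 + 3·x (coefficients mod 5)
The degree is now < 4, so this is the remainder. Hence a · b ≡ 2·x^3 + 4·x^2 + 3·x in F_5[x]/(f).

Final answer: a · b ≡ 2·x^3 + 4·x^2 + 3·x (mod f(x))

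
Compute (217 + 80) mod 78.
63

Reduce the summands first: 217 ≡ 61, 80 ≡ 2 (mod 78), so 217 + 80 ≡ 61 + 2 (mod 78). 61 + 2 = 63; 63 = 0·78 + 63, so (217 + 80) mod 78 = 63.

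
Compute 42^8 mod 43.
1

Use repeated squaring. Binary(8) = 1000. Walk through the bits of the exponent 8 left-to-right: at each bit after the leading one, square the running value, then multiply by 42 if the bit is 1 (always reducing mod 43):
  bit 1 = 1 (leading): start with 42.
  bit 2 = 0: square 42^2 = 1764 ≡ 1 (mod 43).
  bit 3 = 0: square 1^2 = 1 (mod 43).
  bit 4 = 0: square 1^2 = 1 (mod 43).
Final value: 42^8 ≡ 1 (mod 43).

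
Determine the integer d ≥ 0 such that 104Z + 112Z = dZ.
In the PID Z, (a, b) is generated by gcd(a, b). Compute gcd(112, 104) with the extended Euclidean algorithm, tracking rows (r, s, t) with s·112 + t·104 = r:
  row A: (112, 1, 0)   [1·112 + 0·104 = 112]
  row B: (104, 0, 1)   [0·112 + 1·104 = 104]
  112 = 1·104 + 8   → row C = row A − 1·row B = (8, 1, −1)   [check: 1·112 − 1·104 = 8]
  104 = 13·8 + 0   → remainder 0, stop. gcd = 8 (last nonzero row C).
So gcd(104, 112) = 8, with Bézout identity 1·112 − 1·104 = 8. Containment (⊇): the Bézout identity exhibits 8 as an element of (104, 112), giving (8) ⊆ (104, 112). Containment (⊆): since 8 | 104 and 8 | 112 (104 = 8·13, 112 = 8·14), every Z-linear combination of 104 and 112 is divisible by 8, so (104, 112) ⊆ (8). Therefore (104, 112) = (8), d = 8.

Final answer: (104, 112) = (8); d = 8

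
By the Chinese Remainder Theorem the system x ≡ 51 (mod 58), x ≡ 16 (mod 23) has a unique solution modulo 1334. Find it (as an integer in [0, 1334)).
The moduli 58, 23 are pairwise coprime, so by the CRT there is a unique solution mod 58·23 = 1334.
Solve by successive substitution. Start with x ≡ 51 (mod 58).
  Combine with x ≡ 16 (mod 23): write x = 51 + 58·t and require 51 + 58·t ≡ 16 (mod 23), i.e. 58·t ≡ 16 − 51 ≡ 11 (mod 23). Since 58^(−1) ≡ 2 (mod 23) (58 ≡ 12 (mod 23)), t ≡ 2·11 ≡ 22 (mod 23). So x ≡ 51 + 58·22 = 1327 (mod 1334).
Unique solution in [0, 1334): x = 1327.

Final answer: x ≡ 1327 (mod 1334); the representative in [0, 1334) is 1327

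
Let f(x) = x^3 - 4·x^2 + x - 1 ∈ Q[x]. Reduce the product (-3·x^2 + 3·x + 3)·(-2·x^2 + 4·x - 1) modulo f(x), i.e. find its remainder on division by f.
a · b ≡ 27·x^2 + 9·x + 3 (mod f(x))

First multiply in Q[x] without reducing: a · b = 6·x^4 - 18·x^3 + 9·x^2 + 9·x - 3. Now divide by f(x) = x^3 - 4·x^2 + x - 1, eliminating the leading term at each step:
  leading term 6·x^4: subtract (6·x)·f(x) = 6·x^4 - 24·x^3 + 6·x^2 - 6·x, leaving 6·x^3 + 3·x^2 + 15·x - 3
  leading term 6·x^3: subtract (6)·f(x) = 6·x^3 - 24·x^2 + 6·x - 6, leaving 27·x^2 + 9·x + 3
The degree is now < 3, so this is the remainder. Hence a · b ≡ 27·x^2 + 9·x + 3 in Q[x]/(f).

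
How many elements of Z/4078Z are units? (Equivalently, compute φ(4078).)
An element a ∈ Z/4078Z is a unit iff gcd(a, 4078) = 1, so the number of units is φ(4078). φ is multiplicative, with φ(p^e) = p^e − p^(e−1). Factorise 4078 = 2 · 2039. Then
  φ(4078) = (2 − 1) · (2039 − 1) = 1 · 2038 = 2038.

Final answer: Z/4078Z has φ(4078) = 2038 units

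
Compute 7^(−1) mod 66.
Apply the extended Euclidean algorithm to (66, 7), tracking rows (r, s, t) with s·66 + t·7 = r. Each division r_prev = q·r_cur + r_new produces the new row as (previous row) − q·(current row):
  row A: (66, 1, 0)   [1·66 + 0·7 = 66]
  row B: (7, 0, 1)   [0·66 + 1·7 = 7]
  66 = 9·7 + 3   → row C = row A − 9·row B = (3, 1, −9)   [check: 1·66 − 9·7 = 3]
  7 = 2·3 + 1   → row D = row B − 2·row C = (1, −2, 19)   [check: −2·66 + 19·7 = 1]
  3 = 3·1 + 0   → remainder 0, stop. gcd = 1 (last nonzero row D).
The gcd is 1, so 7 is invertible mod 66. The last nonzero row gives −2·66 + 19·7 = 1, so t = 19. So 7^(−1) ≡ 19 (mod 66). Verify: 7 · 19 = 133 ≡ 1 (mod 66). ✓

Final answer: 7^(−1) ≡ 19 (mod 66)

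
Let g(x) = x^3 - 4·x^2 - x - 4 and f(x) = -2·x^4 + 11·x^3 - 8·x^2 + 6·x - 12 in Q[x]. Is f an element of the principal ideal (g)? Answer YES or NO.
In Q[x] the ideal (g) consists of all multiples of g, so f ∈ (g) iff g | f, i.e. iff the remainder of f on division by g is 0. Divide f by g (g is monic, so eliminate the leading term of the running remainder at each step):
  leading term -2·x^4: subtract (-2·x)·g(x) = -2·x^4 + 8·x^3 + 2·x^2 + 8·x, leaving 3·x^3 - 10·x^2 - 2·x - 12
  leading term 3·x^3: subtract (3)·g(x) = 3·x^3 - 12·x^2 - 3·x - 12, leaving 2·x^2 + x
The remainder r(x) = 2·x^2 + x ≠ 0 (and deg r < deg g), so g ∤ f, i.e. f ∉ (g).

Final answer: NO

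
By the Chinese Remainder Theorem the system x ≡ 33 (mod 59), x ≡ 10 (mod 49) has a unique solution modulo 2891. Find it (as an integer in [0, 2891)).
x ≡ 1921 (mod 2891); the representative in [0, 2891) is 1921

The moduli 59, 49 are pairwise coprime, so by the CRT there is a unique solution mod 59·49 = 2891.
Solve by successive substitution. Start with x ≡ 33 (mod 59).
  Combine with x ≡ 10 (mod 49): write x = 33 + 59·t and require 33 + 59·t ≡ 10 (mod 49), i.e. 59·t ≡ 10 − 33 ≡ 26 (mod 49). Since 59^(−1) ≡ 5 (mod 49) (59 ≡ 10 (mod 49)), t ≡ 5·26 ≡ 32 (mod 49). So x ≡ 33 + 59·32 = 1921 (mod 2891).
Unique solution in [0, 2891): x = 1921.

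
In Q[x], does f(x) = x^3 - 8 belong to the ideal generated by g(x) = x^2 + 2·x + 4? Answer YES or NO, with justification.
YES

In Q[x] the ideal (g) consists of all multiples of g, so f ∈ (g) iff g | f, i.e. iff the remainder of f on division by g is 0. Divide f by g (g is monic, so eliminate the leading term of the running remainder at each step):
  leading term x^3: subtract (x)·g(x) = x^3 + 2·x^2 + 4·x, leaving -2·x^2 - 4·x - 8
  leading term -2·x^2: subtract (-2)·g(x) = -2·x^2 - 4·x - 8, leaving 0
The remainder is 0, so f(x) = g(x) · h(x) with h(x) = x - 2. Hence g | f, i.e. f ∈ (g).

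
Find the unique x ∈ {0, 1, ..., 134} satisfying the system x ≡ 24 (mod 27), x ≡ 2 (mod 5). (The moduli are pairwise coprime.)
The moduli 27, 5 are pairwise coprime, so by the CRT there is a unique solution mod 27·5 = 135.
Solve by successive substitution. Start with x ≡ 24 (mod 27).
  Combine with x ≡ 2 (mod 5): write x = 24 + 27·t and require 24 + 27·t ≡ 2 (mod 5), i.e. 27·t ≡ 2 − 24 ≡ 3 (mod 5). Since 27^(−1) ≡ 3 (mod 5) (27 ≡ 2 (mod 5)), t ≡ 3·3 ≡ 4 (mod 5). So x ≡ 24 + 27·4 = 132 (mod 135).
Unique solution in [0, 135): x = 132.

Final answer: x ≡ 132 (mod 135); the representative in [0, 135) is 132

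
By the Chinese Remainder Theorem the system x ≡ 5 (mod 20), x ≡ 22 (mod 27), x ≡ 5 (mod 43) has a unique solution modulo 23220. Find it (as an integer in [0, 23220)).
The moduli 20, 27, 43 are pairwise coprime, so by the CRT there is a unique solution mod 20·27·43 = 23220.
Solve by successive substitution. Start with x ≡ 5 (mod 20).
  Combine with x ≡ 22 (mod 27): write x = 5 + 20·t and require 5 + 20·t ≡ 22 (mod 27), i.e. 20·t ≡ 22 − 5 ≡ 17 (mod 27). Since 20^(−1) ≡ 23 (mod 27), t ≡ 23·17 ≡ 13 (mod 27). So x ≡ 5 + 20·13 = 265 (mod 540).
  Combine with x ≡ 5 (mod 43): write x = 265 + 540·t and require 265 + 540·t ≡ 5 (mod 43), i.e. 540·t ≡ 5 − 265 ≡ 41 (mod 43). Since 540^(−1) ≡ 9 (mod 43) (540 ≡ 24 (mod 43)), t ≡ 9·41 ≡ 25 (mod 43). So x ≡ 265 + 540·25 = 13765 (mod 23220).
Unique solution in [0, 23220): x = 13765.

Final answer: x ≡ 13765 (mod 23220); the representative in [0, 23220) is 13765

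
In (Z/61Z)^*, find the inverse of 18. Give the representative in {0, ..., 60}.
18^(−1) ≡ 17 (mod 61)

Apply the extended Euclidean algorithm to (61, 18), tracking rows (r, s, t) with s·61 + t·18 = r. Each division r_prev = q·r_cur + r_new produces the new row as (previous row) − q·(current row):
  row A: (61, 1, 0)   [1·61 + 0·18 = 61]
  row B: (18, 0, 1)   [0·61 + 1·18 = 18]
  61 = 3·18 + 7   → row C = row A − 3·row B = (7, 1, −3)   [check: 1·61 − 3·18 = 7]
  18 = 2·7 + 4   → row D = row B − 2·row C = (4, −2, 7)   [check: −2·61 + 7·18 = 4]
  7 = 1·4 + 3   → row E = row C − 1·row D = (3, 3, −10)   [check: 3·61 − 10·18 = 3]
  4 = 1·3 + 1   → row F = row D − 1·row E = (1, −5, 17)   [check: −5·61 + 17·18 = 1]
  3 = 3·1 + 0   → remainder 0, stop. gcd = 1 (last nonzero row F).
The gcd is 1, so 18 is invertible mod 61. The last nonzero row gives −5·61 + 17·18 = 1, so t = 17. So 18^(−1) ≡ 17 (mod 61). Verify: 18 · 17 = 306 ≡ 1 (mod 61). ✓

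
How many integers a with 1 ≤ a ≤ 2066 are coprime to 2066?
1032

The number of a ∈ {1, ..., 2066} with gcd(a, 2066) = 1 is by definition Euler's totient φ(2066). φ is multiplicative, with φ(p^e) = p^e − p^(e−1). Factorise 2066 = 2 · 1033. Then
  φ(2066) = (2 − 1) · (1033 − 1) = 1 · 1032 = 1032.
So there are 1032 such integers.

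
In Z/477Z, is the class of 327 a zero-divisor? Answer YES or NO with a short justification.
gcd(327, 477) = 3 > 1, so 327 is not a unit in Z/477Z. In Z/nZ every nonzero non-unit is a zero-divisor: explicitly, take b = 477/gcd = 159 ≠ 0 (mod 477); then 327·159 = 51993 = 109·477, i.e. 327·159 ≡ 0 (mod 477). So 327 is a zero-divisor.

Final answer: YES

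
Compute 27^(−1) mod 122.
27^(−1) ≡ 113 (mod 122)

Apply the extended Euclidean algorithm to (122, 27), tracking rows (r, s, t) with s·122 + t·27 = r. Each division r_prev = q·r_cur + r_new produces the new row as (previous row) − q·(current row):
  row A: (122, 1, 0)   [1·122 + 0·27 = 122]
  row B: (27, 0, 1)   [0·122 + 1·27 = 27]
  122 = 4·27 + 14   → row C = row A − 4·row B = (14, 1, −4)   [check: 1·122 − 4·27 = 14]
  27 = 1·14 + 13   → row D = row B − 1·row C = (13, −1, 5)   [check: −1·122 + 5·27 = 13]
  14 = 1·13 + 1   → row E = row C − 1·row D = (1, 2, −9)   [check: 2·122 − 9·27 = 1]
  13 = 13·1 + 0   → remainder 0, stop. gcd = 1 (last nonzero row E).
The gcd is 1, so 27 is invertible mod 122. The last nonzero row gives 2·122 − 9·27 = 1, so t = −9. So 27^(−1) ≡ −9 ≡ 113 (mod 122). Verify: 27 · 113 = 3051 ≡ 1 (mod 122). ✓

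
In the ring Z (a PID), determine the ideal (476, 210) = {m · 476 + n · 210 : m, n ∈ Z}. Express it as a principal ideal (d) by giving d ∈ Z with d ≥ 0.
In the PID Z, (a, b) is generated by gcd(a, b). Compute gcd(476, 210) with the extended Euclidean algorithm, tracking rows (r, s, t) with s·476 + t·210 = r:
  row A: (476, 1, 0)   [1·476 + 0·210 = 476]
  row B: (210, 0, 1)   [0·476 + 1·210 = 210]
  476 = 2·210 + 56   → row C = row A − 2·row B = (56, 1, −2)   [check: 1·476 − 2·210 = 56]
  210 = 3·56 + 42   → row D = row B − 3·row C = (42, −3, 7)   [check: −3·476 + 7·210 = 42]
  56 = 1·42 + 14   → row E = row C − 1·row D = (14, 4, −9)   [check: 4·476 − 9·210 = 14]
  42 = 3·14 + 0   → remainder 0, stop. gcd = 14 (last nonzero row E).
So gcd(476, 210) = 14, with Bézout identity 4·476 − 9·210 = 14. Containment (⊇): the Bézout identity exhibits 14 as an element of (476, 210), giving (14) ⊆ (476, 210). Containment (⊆): since 14 | 476 and 14 | 210 (476 = 14·34, 210 = 14·15), every Z-linear combination of 476 and 210 is divisible by 14, so (476, 210) ⊆ (14). Therefore (476, 210) = (14), d = 14.

Final answer: (476, 210) = (14); d = 14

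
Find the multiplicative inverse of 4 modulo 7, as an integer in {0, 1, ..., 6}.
Apply the extended Euclidean algorithm to (7, 4), tracking rows (r, s, t) with s·7 + t·4 = r. Each division r_prev = q·r_cur + r_new produces the new row as (previous row) − q·(current row):
  row A: (7, 1, 0)   [1·7 + 0·4 = 7]
  row B: (4, 0, 1)   [0·7 + 1·4 = 4]
  7 = 1·4 + 3   → row C = row A − 1·row B = (3, 1, −1)   [check: 1·7 − 1·4 = 3]
  4 = 1·3 + 1   → row D = row B − 1·row C = (1, −1, 2)   [check: −1·7 + 2·4 = 1]
  3 = 3·1 + 0   → remainder 0, stop. gcd = 1 (last nonzero row D).
The gcd is 1, so 4 is invertible mod 7. The last nonzero row gives −1·7 + 2·4 = 1, so t = 2. So 4^(−1) ≡ 2 (mod 7). Verify: 4 · 2 = 8 ≡ 1 (mod 7). ✓

Final answer: 4^(−1) ≡ 2 (mod 7)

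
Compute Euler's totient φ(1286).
φ is multiplicative, with φ(p^e) = p^e − p^(e−1). Factorise 1286 = 2 · 643. Then
  φ(1286) = (2 − 1) · (643 − 1) = 1 · 642 = 642.

Final answer: φ(1286) = 642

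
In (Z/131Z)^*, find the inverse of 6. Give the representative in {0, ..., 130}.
Apply the extended Euclidean algorithm to (131, 6), tracking rows (r, s, t) with s·131 + t·6 = r. Each division r_prev = q·r_cur + r_new produces the new row as (previous row) − q·(current row):
  row A: (131, 1, 0)   [1·131 + 0·6 = 131]
  row B: (6, 0, 1)   [0·131 + 1·6 = 6]
  131 = 21·6 + 5   → row C = row A − 21·row B = (5, 1, −21)   [check: 1·131 − 21·6 = 5]
  6 = 1·5 + 1   → row D = row B − 1·row C = (1, −1, 22)   [check: −1·131 + 22·6 = 1]
  5 = 5·1 + 0   → remainder 0, stop. gcd = 1 (last nonzero row D).
The gcd is 1, so 6 is invertible mod 131. The last nonzero row gives −1·131 + 22·6 = 1, so t = 22. So 6^(−1) ≡ 22 (mod 131). Verify: 6 · 22 = 132 ≡ 1 (mod 131). ✓

Final answer: 6^(−1) ≡ 22 (mod 131)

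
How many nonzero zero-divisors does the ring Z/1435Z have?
Z/1435Z has 474 nonzero zero-divisors

In Z/1435Z each nonzero element is either a unit (gcd with 1435 is 1) or a zero-divisor (gcd > 1). The number of units is φ(1435): factorise 1435 = 5 · 7 · 41, so φ(1435) = (5 − 1) · (7 − 1) · (41 − 1) = 4 · 6 · 40 = 960. The nonzero elements number 1435 − 1 = 1434. Hence the nonzero zero-divisors number 1434 − 960 = 474.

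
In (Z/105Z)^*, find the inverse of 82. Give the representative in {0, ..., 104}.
Apply the extended Euclidean algorithm to (105, 82), tracking rows (r, s, t) with s·105 + t·82 = r. Each division r_prev = q·r_cur + r_new produces the new row as (previous row) − q·(current row):
  row A: (105, 1, 0)   [1·105 + 0·82 = 105]
  row B: (82, 0, 1)   [0·105 + 1·82 = 82]
  105 = 1·82 + 23   → row C = row A − 1·row B = (23, 1, −1)   [check: 1·105 − 1·82 = 23]
  82 = 3·23 + 13   → row D = row B − 3·row C = (13, −3, 4)   [check: −3·105 + 4·82 = 13]
  23 = 1·13 + 10   → row E = row C − 1·row D = (10, 4, −5)   [check: 4·105 − 5·82 = 10]
  13 = 1·10 + 3   → row F = row D − 1·row E = (3, −7, 9)   [check: −7·105 + 9·82 = 3]
  10 = 3·3 + 1   → row G = row E − 3·row F = (1, 25, −32)   [check: 25·105 − 32·82 = 1]
  3 = 3·1 + 0   → remainder 0, stop. gcd = 1 (last nonzero row G).
The gcd is 1, so 82 is invertible mod 105. The last nonzero row gives 25·105 − 32·82 = 1, so t = −32. So 82^(−1) ≡ −32 ≡ 73 (mod 105). Verify: 82 · 73 = 5986 ≡ 1 (mod 105). ✓

Final answer: 82^(−1) ≡ 73 (mod 105)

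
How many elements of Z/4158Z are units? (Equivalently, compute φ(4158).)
Z/4158Z has φ(4158) = 1080 units

An element a ∈ Z/4158Z is a unit iff gcd(a, 4158) = 1, so the number of units is φ(4158). φ is multiplicative, with φ(p^e) = p^e − p^(e−1). Factorise 4158 = 2 · 3^3 · 7 · 11. Then
  φ(4158) = (2 − 1) · (3^3 − 3^2) · (7 − 1) · (11 − 1) = 1 · 18 · 6 · 10 = 1080.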